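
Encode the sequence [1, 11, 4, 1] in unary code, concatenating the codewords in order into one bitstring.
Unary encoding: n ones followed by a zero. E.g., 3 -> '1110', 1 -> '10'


Encode each number as n ones followed by a terminating 0:
  1 -> 10 (2 bits)
  11 -> 111111111110 (12 bits)
  4 -> 11110 (5 bits)
  1 -> 10 (2 bits)
Total length = 2 + 12 + 5 + 2 = 21 bits.

Unary([1, 11, 4, 1]) = 101111111111101111010 (21 bits)


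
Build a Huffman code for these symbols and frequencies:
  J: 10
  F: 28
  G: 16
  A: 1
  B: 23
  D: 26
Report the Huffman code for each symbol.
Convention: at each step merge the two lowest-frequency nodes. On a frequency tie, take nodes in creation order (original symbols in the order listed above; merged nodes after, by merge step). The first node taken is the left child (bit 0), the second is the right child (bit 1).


Huffman tree construction:
Step 1: Merge A(1) + J(10) = 11
Step 2: Merge (A+J)(11) + G(16) = 27
Step 3: Merge B(23) + D(26) = 49
Step 4: Merge ((A+J)+G)(27) + F(28) = 55
Step 5: Merge (B+D)(49) + (((A+J)+G)+F)(55) = 104
Read each symbol's code off the tree from the root (left child = 0, right child = 1).

Codes:
  J: 1001 (length 4)
  F: 11 (length 2)
  G: 101 (length 3)
  A: 1000 (length 4)
  B: 00 (length 2)
  D: 01 (length 2)
Average code length: 246/104 = 2.3654 bits/symbol


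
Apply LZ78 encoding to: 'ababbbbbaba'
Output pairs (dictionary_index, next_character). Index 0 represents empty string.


LZ78 encoding steps:
Dictionary: {0: ''}
Step 1: w='' (idx 0), next='a' -> output (0, 'a'), add 'a' as idx 1
Step 2: w='' (idx 0), next='b' -> output (0, 'b'), add 'b' as idx 2
Step 3: w='a' (idx 1), next='b' -> output (1, 'b'), add 'ab' as idx 3
Step 4: w='b' (idx 2), next='b' -> output (2, 'b'), add 'bb' as idx 4
Step 5: w='bb' (idx 4), next='a' -> output (4, 'a'), add 'bba' as idx 5
Step 6: w='b' (idx 2), next='a' -> output (2, 'a'), add 'ba' as idx 6


Encoded: [(0, 'a'), (0, 'b'), (1, 'b'), (2, 'b'), (4, 'a'), (2, 'a')]


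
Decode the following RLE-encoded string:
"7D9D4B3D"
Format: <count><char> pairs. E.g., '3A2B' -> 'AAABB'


Expanding each <count><char> pair:
  7D -> 'DDDDDDD'
  9D -> 'DDDDDDDDD'
  4B -> 'BBBB'
  3D -> 'DDD'

Decoded = DDDDDDDDDDDDDDDDBBBBDDD


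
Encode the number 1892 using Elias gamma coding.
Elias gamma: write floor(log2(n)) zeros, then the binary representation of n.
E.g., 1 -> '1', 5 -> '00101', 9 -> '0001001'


num_bits = floor(log2(1892)) + 1 = 11
leading_zeros = num_bits - 1 = 10
binary(1892) = 11101100100

Elias gamma(1892) = '0000000000' + '11101100100' = 000000000011101100100 (21 bits)


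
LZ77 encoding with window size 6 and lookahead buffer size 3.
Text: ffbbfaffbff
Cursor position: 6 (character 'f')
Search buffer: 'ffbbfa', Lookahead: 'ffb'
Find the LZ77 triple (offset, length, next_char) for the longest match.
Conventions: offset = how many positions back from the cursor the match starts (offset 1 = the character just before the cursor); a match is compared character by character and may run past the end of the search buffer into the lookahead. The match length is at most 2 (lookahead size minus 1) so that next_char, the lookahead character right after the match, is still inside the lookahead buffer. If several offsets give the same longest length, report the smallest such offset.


Try each offset into the search buffer:
  offset=1 (pos 5, char 'a'): match length 0
  offset=2 (pos 4, char 'f'): match length 1
  offset=3 (pos 3, char 'b'): match length 0
  offset=4 (pos 2, char 'b'): match length 0
  offset=5 (pos 1, char 'f'): match length 1
  offset=6 (pos 0, char 'f'): match length 2
Longest match has length 2 at offset 6.
next_char = character at position 6 + 2 = 8 -> 'b'

Best match: offset=6, length=2 (matching 'ff' starting at position 0)
LZ77 triple: (6, 2, 'b')


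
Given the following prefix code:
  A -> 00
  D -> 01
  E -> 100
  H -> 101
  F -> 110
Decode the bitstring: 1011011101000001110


Decoding step by step:
Bits 101 -> H
Bits 101 -> H
Bits 110 -> F
Bits 100 -> E
Bits 00 -> A
Bits 01 -> D
Bits 110 -> F


Decoded message: HHFEADF


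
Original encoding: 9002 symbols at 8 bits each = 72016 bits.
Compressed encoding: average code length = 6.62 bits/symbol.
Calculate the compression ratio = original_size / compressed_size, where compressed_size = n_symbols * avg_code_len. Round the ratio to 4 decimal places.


original_size = n_symbols * orig_bits = 9002 * 8 = 72016 bits
compressed_size = n_symbols * avg_code_len = 9002 * 6.62 = 59593.24 bits
ratio = original_size / compressed_size = 72016 / 59593.24 = 1.2085

Compression ratio = 1.2085


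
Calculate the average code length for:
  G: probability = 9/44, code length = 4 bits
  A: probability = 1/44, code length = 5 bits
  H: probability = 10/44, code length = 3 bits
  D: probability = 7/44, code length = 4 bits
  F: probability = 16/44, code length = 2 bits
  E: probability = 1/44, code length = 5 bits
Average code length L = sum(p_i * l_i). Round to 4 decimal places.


Weighted contributions p_i * l_i:
  G: (9/44) * 4 = 36/44
  A: (1/44) * 5 = 5/44
  H: (10/44) * 3 = 30/44
  D: (7/44) * 4 = 28/44
  F: (16/44) * 2 = 32/44
  E: (1/44) * 5 = 5/44
Sum = (36 + 5 + 30 + 28 + 32 + 5)/44 = 136/44

L = 136/44 = 3.0909 bits/symbol


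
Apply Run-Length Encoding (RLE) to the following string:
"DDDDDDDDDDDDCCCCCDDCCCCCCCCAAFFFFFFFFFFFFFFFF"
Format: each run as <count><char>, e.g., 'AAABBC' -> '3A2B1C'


Scanning runs left to right:
  i=0: run of 'D' x 12 -> '12D'
  i=12: run of 'C' x 5 -> '5C'
  i=17: run of 'D' x 2 -> '2D'
  i=19: run of 'C' x 8 -> '8C'
  i=27: run of 'A' x 2 -> '2A'
  i=29: run of 'F' x 16 -> '16F'

RLE = 12D5C2D8C2A16F


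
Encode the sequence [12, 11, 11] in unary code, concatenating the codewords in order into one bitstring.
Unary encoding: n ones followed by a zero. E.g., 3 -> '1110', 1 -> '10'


Encode each number as n ones followed by a terminating 0:
  12 -> 1111111111110 (13 bits)
  11 -> 111111111110 (12 bits)
  11 -> 111111111110 (12 bits)
Total length = 13 + 12 + 12 = 37 bits.

Unary([12, 11, 11]) = 1111111111110111111111110111111111110 (37 bits)


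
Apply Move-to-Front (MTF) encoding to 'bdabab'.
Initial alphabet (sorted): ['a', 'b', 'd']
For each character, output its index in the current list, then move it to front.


MTF encoding:
'b': index 1 in ['a', 'b', 'd'] -> ['b', 'a', 'd']
'd': index 2 in ['b', 'a', 'd'] -> ['d', 'b', 'a']
'a': index 2 in ['d', 'b', 'a'] -> ['a', 'd', 'b']
'b': index 2 in ['a', 'd', 'b'] -> ['b', 'a', 'd']
'a': index 1 in ['b', 'a', 'd'] -> ['a', 'b', 'd']
'b': index 1 in ['a', 'b', 'd'] -> ['b', 'a', 'd']


Output: [1, 2, 2, 2, 1, 1]


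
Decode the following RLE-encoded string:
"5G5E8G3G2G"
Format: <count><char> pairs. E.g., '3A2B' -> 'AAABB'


Expanding each <count><char> pair:
  5G -> 'GGGGG'
  5E -> 'EEEEE'
  8G -> 'GGGGGGGG'
  3G -> 'GGG'
  2G -> 'GG'

Decoded = GGGGGEEEEEGGGGGGGGGGGGG


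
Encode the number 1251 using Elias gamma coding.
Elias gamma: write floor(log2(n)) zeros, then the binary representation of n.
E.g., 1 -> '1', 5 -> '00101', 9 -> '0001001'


num_bits = floor(log2(1251)) + 1 = 11
leading_zeros = num_bits - 1 = 10
binary(1251) = 10011100011

Elias gamma(1251) = '0000000000' + '10011100011' = 000000000010011100011 (21 bits)


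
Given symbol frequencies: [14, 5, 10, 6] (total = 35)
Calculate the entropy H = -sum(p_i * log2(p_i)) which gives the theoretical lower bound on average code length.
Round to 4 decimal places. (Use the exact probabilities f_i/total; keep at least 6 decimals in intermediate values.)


Per-symbol terms -p_i * log2(p_i) with p_i = f_i/35:
  p = 14/35 = 0.400000: log2(p) = -1.321928, -p*log2(p) = 0.528771
  p = 5/35 = 0.142857: log2(p) = -2.807355, -p*log2(p) = 0.401051
  p = 10/35 = 0.285714: log2(p) = -1.807355, -p*log2(p) = 0.516387
  p = 6/35 = 0.171429: log2(p) = -2.544321, -p*log2(p) = 0.436169
H = 0.528771 + 0.401051 + 0.516387 + 0.436169 = 1.882378

H = 1.8824 bits/symbol


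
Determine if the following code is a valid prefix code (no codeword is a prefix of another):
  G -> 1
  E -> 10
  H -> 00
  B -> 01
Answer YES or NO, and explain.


Checking each pair (does one codeword prefix another?):
  G='1' vs E='10': prefix -- VIOLATION

NO -- this is NOT a valid prefix code. G (1) is a prefix of E (10).


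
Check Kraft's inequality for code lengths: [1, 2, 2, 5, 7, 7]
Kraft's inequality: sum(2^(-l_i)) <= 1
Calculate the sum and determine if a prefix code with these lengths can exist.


Sum = 2^(-1) + 2^(-2) + 2^(-2) + 2^(-5) + 2^(-7) + 2^(-7)
    = 0.5 + 0.25 + 0.25 + 0.03125 + 0.0078125 + 0.0078125
    = 134/128 = 1.046875
Since 1.046875 > 1, Kraft's inequality is NOT satisfied.
A prefix code with these lengths CANNOT exist.

Kraft sum = 1.046875. Not satisfied.


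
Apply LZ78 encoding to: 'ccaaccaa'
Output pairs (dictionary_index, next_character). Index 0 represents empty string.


LZ78 encoding steps:
Dictionary: {0: ''}
Step 1: w='' (idx 0), next='c' -> output (0, 'c'), add 'c' as idx 1
Step 2: w='c' (idx 1), next='a' -> output (1, 'a'), add 'ca' as idx 2
Step 3: w='' (idx 0), next='a' -> output (0, 'a'), add 'a' as idx 3
Step 4: w='c' (idx 1), next='c' -> output (1, 'c'), add 'cc' as idx 4
Step 5: w='a' (idx 3), next='a' -> output (3, 'a'), add 'aa' as idx 5


Encoded: [(0, 'c'), (1, 'a'), (0, 'a'), (1, 'c'), (3, 'a')]


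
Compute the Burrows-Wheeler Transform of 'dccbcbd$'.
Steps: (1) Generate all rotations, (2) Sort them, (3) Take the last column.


Rotations (sorted):
  0: $dccbcbd -> last char: d
  1: bcbd$dcc -> last char: c
  2: bd$dccbc -> last char: c
  3: cbcbd$dc -> last char: c
  4: cbd$dccb -> last char: b
  5: ccbcbd$d -> last char: d
  6: d$dccbcb -> last char: b
  7: dccbcbd$ -> last char: $


BWT = dcccbdb$


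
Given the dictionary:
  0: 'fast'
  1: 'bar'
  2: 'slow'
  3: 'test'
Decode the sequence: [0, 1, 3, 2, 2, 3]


Look up each index in the dictionary:
  0 -> 'fast'
  1 -> 'bar'
  3 -> 'test'
  2 -> 'slow'
  2 -> 'slow'
  3 -> 'test'

Decoded: "fast bar test slow slow test"


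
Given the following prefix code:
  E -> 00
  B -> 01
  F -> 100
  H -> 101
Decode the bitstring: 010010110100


Decoding step by step:
Bits 01 -> B
Bits 00 -> E
Bits 101 -> H
Bits 101 -> H
Bits 00 -> E


Decoded message: BEHHE


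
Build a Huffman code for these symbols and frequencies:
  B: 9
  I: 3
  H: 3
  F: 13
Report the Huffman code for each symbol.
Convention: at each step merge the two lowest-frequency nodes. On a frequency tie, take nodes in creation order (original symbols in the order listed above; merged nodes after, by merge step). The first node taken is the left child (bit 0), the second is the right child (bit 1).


Huffman tree construction:
Step 1: Merge I(3) + H(3) = 6
Step 2: Merge (I+H)(6) + B(9) = 15
Step 3: Merge F(13) + ((I+H)+B)(15) = 28
Read each symbol's code off the tree from the root (left child = 0, right child = 1).

Codes:
  B: 11 (length 2)
  I: 100 (length 3)
  H: 101 (length 3)
  F: 0 (length 1)
Average code length: 49/28 = 1.7500 bits/symbol


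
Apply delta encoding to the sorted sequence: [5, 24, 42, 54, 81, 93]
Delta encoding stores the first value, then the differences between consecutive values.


First value: 5
Deltas:
  24 - 5 = 19
  42 - 24 = 18
  54 - 42 = 12
  81 - 54 = 27
  93 - 81 = 12


Delta encoded: [5, 19, 18, 12, 27, 12]


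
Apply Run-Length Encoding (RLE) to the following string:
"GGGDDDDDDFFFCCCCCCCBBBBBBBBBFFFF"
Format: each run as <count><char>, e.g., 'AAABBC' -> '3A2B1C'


Scanning runs left to right:
  i=0: run of 'G' x 3 -> '3G'
  i=3: run of 'D' x 6 -> '6D'
  i=9: run of 'F' x 3 -> '3F'
  i=12: run of 'C' x 7 -> '7C'
  i=19: run of 'B' x 9 -> '9B'
  i=28: run of 'F' x 4 -> '4F'

RLE = 3G6D3F7C9B4F


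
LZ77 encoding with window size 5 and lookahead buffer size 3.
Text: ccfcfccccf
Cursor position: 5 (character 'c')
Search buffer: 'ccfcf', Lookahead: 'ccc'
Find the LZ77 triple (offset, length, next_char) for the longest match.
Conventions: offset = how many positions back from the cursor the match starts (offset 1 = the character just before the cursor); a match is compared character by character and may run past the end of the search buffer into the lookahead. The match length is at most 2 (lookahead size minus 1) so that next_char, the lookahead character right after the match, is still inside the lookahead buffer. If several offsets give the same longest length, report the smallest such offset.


Try each offset into the search buffer:
  offset=1 (pos 4, char 'f'): match length 0
  offset=2 (pos 3, char 'c'): match length 1
  offset=3 (pos 2, char 'f'): match length 0
  offset=4 (pos 1, char 'c'): match length 1
  offset=5 (pos 0, char 'c'): match length 2
Longest match has length 2 at offset 5.
next_char = character at position 5 + 2 = 7 -> 'c'

Best match: offset=5, length=2 (matching 'cc' starting at position 0)
LZ77 triple: (5, 2, 'c')


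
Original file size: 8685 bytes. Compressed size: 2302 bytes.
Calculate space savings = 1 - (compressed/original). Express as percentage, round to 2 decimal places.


ratio = compressed/original = 2302/8685 = 0.265055
savings = 1 - ratio = 1 - 0.265055 = 0.734945
as a percentage: 0.734945 * 100 = 73.49%

Space savings = 1 - 2302/8685 = 73.49%


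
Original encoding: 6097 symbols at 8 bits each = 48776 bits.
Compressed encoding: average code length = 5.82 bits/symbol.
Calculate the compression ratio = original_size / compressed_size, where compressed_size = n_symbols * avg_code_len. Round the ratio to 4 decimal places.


original_size = n_symbols * orig_bits = 6097 * 8 = 48776 bits
compressed_size = n_symbols * avg_code_len = 6097 * 5.82 = 35484.54 bits
ratio = original_size / compressed_size = 48776 / 35484.54 = 1.3746

Compression ratio = 1.3746


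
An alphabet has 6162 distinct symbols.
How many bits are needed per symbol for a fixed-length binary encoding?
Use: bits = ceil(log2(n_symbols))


log2(6162) = 12.5892
Bracket: 2^12 = 4096 < 6162 <= 2^13 = 8192
So ceil(log2(6162)) = 13

bits = ceil(log2(6162)) = ceil(12.5892) = 13 bits


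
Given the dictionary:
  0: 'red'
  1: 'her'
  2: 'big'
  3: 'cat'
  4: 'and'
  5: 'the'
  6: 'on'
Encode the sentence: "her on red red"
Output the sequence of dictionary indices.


Look up each word in the dictionary:
  'her' -> 1
  'on' -> 6
  'red' -> 0
  'red' -> 0

Encoded: [1, 6, 0, 0]


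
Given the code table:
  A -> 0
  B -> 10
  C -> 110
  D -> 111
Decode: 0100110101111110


Decoding:
0 -> A
10 -> B
0 -> A
110 -> C
10 -> B
111 -> D
111 -> D
0 -> A


Result: ABACBDDA


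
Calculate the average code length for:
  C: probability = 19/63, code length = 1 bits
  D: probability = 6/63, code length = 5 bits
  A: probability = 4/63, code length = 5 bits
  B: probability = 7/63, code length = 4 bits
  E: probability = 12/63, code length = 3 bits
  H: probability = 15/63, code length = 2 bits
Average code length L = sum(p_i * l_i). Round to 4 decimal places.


Weighted contributions p_i * l_i:
  C: (19/63) * 1 = 19/63
  D: (6/63) * 5 = 30/63
  A: (4/63) * 5 = 20/63
  B: (7/63) * 4 = 28/63
  E: (12/63) * 3 = 36/63
  H: (15/63) * 2 = 30/63
Sum = (19 + 30 + 20 + 28 + 36 + 30)/63 = 163/63

L = 163/63 = 2.5873 bits/symbol


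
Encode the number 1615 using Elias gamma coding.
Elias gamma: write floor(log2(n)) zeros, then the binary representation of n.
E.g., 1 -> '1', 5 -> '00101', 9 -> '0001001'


num_bits = floor(log2(1615)) + 1 = 11
leading_zeros = num_bits - 1 = 10
binary(1615) = 11001001111

Elias gamma(1615) = '0000000000' + '11001001111' = 000000000011001001111 (21 bits)


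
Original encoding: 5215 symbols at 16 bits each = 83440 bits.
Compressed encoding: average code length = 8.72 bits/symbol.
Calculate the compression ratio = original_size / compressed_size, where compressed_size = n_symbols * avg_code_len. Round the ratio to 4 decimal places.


original_size = n_symbols * orig_bits = 5215 * 16 = 83440 bits
compressed_size = n_symbols * avg_code_len = 5215 * 8.72 = 45474.8 bits
ratio = original_size / compressed_size = 83440 / 45474.8 = 1.8349

Compression ratio = 1.8349


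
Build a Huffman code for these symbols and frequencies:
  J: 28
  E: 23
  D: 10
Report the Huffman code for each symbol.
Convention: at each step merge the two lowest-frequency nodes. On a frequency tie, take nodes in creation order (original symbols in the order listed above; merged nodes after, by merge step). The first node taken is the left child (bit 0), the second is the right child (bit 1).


Huffman tree construction:
Step 1: Merge D(10) + E(23) = 33
Step 2: Merge J(28) + (D+E)(33) = 61
Read each symbol's code off the tree from the root (left child = 0, right child = 1).

Codes:
  J: 0 (length 1)
  E: 11 (length 2)
  D: 10 (length 2)
Average code length: 94/61 = 1.5410 bits/symbol


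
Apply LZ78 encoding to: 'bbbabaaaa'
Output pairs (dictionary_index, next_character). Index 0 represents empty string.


LZ78 encoding steps:
Dictionary: {0: ''}
Step 1: w='' (idx 0), next='b' -> output (0, 'b'), add 'b' as idx 1
Step 2: w='b' (idx 1), next='b' -> output (1, 'b'), add 'bb' as idx 2
Step 3: w='' (idx 0), next='a' -> output (0, 'a'), add 'a' as idx 3
Step 4: w='b' (idx 1), next='a' -> output (1, 'a'), add 'ba' as idx 4
Step 5: w='a' (idx 3), next='a' -> output (3, 'a'), add 'aa' as idx 5
Step 6: w='a' (idx 3), end of input -> output (3, '')


Encoded: [(0, 'b'), (1, 'b'), (0, 'a'), (1, 'a'), (3, 'a'), (3, '')]


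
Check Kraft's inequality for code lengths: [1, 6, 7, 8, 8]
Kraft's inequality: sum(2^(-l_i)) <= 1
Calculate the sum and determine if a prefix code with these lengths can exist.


Sum = 2^(-1) + 2^(-6) + 2^(-7) + 2^(-8) + 2^(-8)
    = 0.5 + 0.015625 + 0.0078125 + 0.00390625 + 0.00390625
    = 136/256 = 0.53125
Since 0.53125 <= 1, Kraft's inequality IS satisfied.
A prefix code with these lengths CAN exist.

Kraft sum = 0.53125. Satisfied.


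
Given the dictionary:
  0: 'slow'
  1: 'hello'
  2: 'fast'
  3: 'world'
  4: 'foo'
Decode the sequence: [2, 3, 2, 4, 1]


Look up each index in the dictionary:
  2 -> 'fast'
  3 -> 'world'
  2 -> 'fast'
  4 -> 'foo'
  1 -> 'hello'

Decoded: "fast world fast foo hello"


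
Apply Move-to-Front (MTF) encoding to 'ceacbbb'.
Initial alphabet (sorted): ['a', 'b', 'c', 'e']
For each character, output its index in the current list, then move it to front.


MTF encoding:
'c': index 2 in ['a', 'b', 'c', 'e'] -> ['c', 'a', 'b', 'e']
'e': index 3 in ['c', 'a', 'b', 'e'] -> ['e', 'c', 'a', 'b']
'a': index 2 in ['e', 'c', 'a', 'b'] -> ['a', 'e', 'c', 'b']
'c': index 2 in ['a', 'e', 'c', 'b'] -> ['c', 'a', 'e', 'b']
'b': index 3 in ['c', 'a', 'e', 'b'] -> ['b', 'c', 'a', 'e']
'b': index 0 in ['b', 'c', 'a', 'e'] -> ['b', 'c', 'a', 'e']
'b': index 0 in ['b', 'c', 'a', 'e'] -> ['b', 'c', 'a', 'e']


Output: [2, 3, 2, 2, 3, 0, 0]


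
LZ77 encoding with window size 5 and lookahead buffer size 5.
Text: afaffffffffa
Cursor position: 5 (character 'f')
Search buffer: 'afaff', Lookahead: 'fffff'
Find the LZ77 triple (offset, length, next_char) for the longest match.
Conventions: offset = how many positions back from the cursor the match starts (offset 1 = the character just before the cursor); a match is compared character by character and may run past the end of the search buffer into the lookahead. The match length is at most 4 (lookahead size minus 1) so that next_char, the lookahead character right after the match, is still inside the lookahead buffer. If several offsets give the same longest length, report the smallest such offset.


Try each offset into the search buffer:
  offset=1 (pos 4, char 'f'): match length 4
  offset=2 (pos 3, char 'f'): match length 4
  offset=3 (pos 2, char 'a'): match length 0
  offset=4 (pos 1, char 'f'): match length 1
  offset=5 (pos 0, char 'a'): match length 0
Longest match has length 4, found at offsets 1, 2; take the smallest, offset 1.
next_char = character at position 5 + 4 = 9 -> 'f'

Best match: offset=1, length=4 (matching 'ffff' starting at position 4)
LZ77 triple: (1, 4, 'f')


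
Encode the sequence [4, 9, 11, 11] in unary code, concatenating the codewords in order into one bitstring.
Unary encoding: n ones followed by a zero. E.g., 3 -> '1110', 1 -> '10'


Encode each number as n ones followed by a terminating 0:
  4 -> 11110 (5 bits)
  9 -> 1111111110 (10 bits)
  11 -> 111111111110 (12 bits)
  11 -> 111111111110 (12 bits)
Total length = 5 + 10 + 12 + 12 = 39 bits.

Unary([4, 9, 11, 11]) = 111101111111110111111111110111111111110 (39 bits)


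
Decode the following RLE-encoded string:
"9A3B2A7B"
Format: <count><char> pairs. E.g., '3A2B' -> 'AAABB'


Expanding each <count><char> pair:
  9A -> 'AAAAAAAAA'
  3B -> 'BBB'
  2A -> 'AA'
  7B -> 'BBBBBBB'

Decoded = AAAAAAAAABBBAABBBBBBB


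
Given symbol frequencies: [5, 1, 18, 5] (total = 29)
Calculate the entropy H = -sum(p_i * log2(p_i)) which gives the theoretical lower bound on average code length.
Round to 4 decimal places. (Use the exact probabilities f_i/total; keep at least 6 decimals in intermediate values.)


Per-symbol terms -p_i * log2(p_i) with p_i = f_i/29:
  p = 5/29 = 0.172414: log2(p) = -2.536053, -p*log2(p) = 0.437251
  p = 1/29 = 0.034483: log2(p) = -4.857981, -p*log2(p) = 0.167517
  p = 18/29 = 0.620690: log2(p) = -0.688056, -p*log2(p) = 0.427069
  p = 5/29 = 0.172414: log2(p) = -2.536053, -p*log2(p) = 0.437251
H = 0.437251 + 0.167517 + 0.427069 + 0.437251 = 1.469088

H = 1.4691 bits/symbol


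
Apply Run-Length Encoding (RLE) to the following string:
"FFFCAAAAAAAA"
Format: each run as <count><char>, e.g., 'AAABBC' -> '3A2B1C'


Scanning runs left to right:
  i=0: run of 'F' x 3 -> '3F'
  i=3: run of 'C' x 1 -> '1C'
  i=4: run of 'A' x 8 -> '8A'

RLE = 3F1C8A


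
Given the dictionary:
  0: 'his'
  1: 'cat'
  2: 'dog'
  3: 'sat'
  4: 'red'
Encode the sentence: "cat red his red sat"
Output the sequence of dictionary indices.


Look up each word in the dictionary:
  'cat' -> 1
  'red' -> 4
  'his' -> 0
  'red' -> 4
  'sat' -> 3

Encoded: [1, 4, 0, 4, 3]


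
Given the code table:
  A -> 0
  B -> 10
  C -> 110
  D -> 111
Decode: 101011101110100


Decoding:
10 -> B
10 -> B
111 -> D
0 -> A
111 -> D
0 -> A
10 -> B
0 -> A


Result: BBDADABA


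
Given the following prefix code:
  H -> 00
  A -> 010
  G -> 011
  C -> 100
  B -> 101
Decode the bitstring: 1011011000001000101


Decoding step by step:
Bits 101 -> B
Bits 101 -> B
Bits 100 -> C
Bits 00 -> H
Bits 010 -> A
Bits 00 -> H
Bits 101 -> B


Decoded message: BBCHAHB


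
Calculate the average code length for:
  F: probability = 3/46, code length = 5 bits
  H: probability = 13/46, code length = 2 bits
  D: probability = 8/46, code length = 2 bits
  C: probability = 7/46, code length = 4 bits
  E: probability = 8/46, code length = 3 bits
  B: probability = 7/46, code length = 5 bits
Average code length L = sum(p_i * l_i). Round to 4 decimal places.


Weighted contributions p_i * l_i:
  F: (3/46) * 5 = 15/46
  H: (13/46) * 2 = 26/46
  D: (8/46) * 2 = 16/46
  C: (7/46) * 4 = 28/46
  E: (8/46) * 3 = 24/46
  B: (7/46) * 5 = 35/46
Sum = (15 + 26 + 16 + 28 + 24 + 35)/46 = 144/46

L = 144/46 = 3.1304 bits/symbol


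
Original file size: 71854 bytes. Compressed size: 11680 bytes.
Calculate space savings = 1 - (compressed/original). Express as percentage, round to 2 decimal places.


ratio = compressed/original = 11680/71854 = 0.162552
savings = 1 - ratio = 1 - 0.162552 = 0.837448
as a percentage: 0.837448 * 100 = 83.74%

Space savings = 1 - 11680/71854 = 83.74%


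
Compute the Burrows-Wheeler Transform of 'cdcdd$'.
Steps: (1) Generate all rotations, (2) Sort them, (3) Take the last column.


Rotations (sorted):
  0: $cdcdd -> last char: d
  1: cdcdd$ -> last char: $
  2: cdd$cd -> last char: d
  3: d$cdcd -> last char: d
  4: dcdd$c -> last char: c
  5: dd$cdc -> last char: c


BWT = d$ddcc


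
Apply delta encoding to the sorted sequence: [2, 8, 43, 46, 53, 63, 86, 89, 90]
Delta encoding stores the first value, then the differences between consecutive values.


First value: 2
Deltas:
  8 - 2 = 6
  43 - 8 = 35
  46 - 43 = 3
  53 - 46 = 7
  63 - 53 = 10
  86 - 63 = 23
  89 - 86 = 3
  90 - 89 = 1


Delta encoded: [2, 6, 35, 3, 7, 10, 23, 3, 1]


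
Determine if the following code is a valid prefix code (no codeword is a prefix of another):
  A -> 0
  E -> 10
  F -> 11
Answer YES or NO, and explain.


Checking each pair (does one codeword prefix another?):
  A='0' vs E='10': no prefix
  A='0' vs F='11': no prefix
  E='10' vs A='0': no prefix
  E='10' vs F='11': no prefix
  F='11' vs A='0': no prefix
  F='11' vs E='10': no prefix
No violation found over all pairs.

YES -- this is a valid prefix code. No codeword is a prefix of any other codeword.


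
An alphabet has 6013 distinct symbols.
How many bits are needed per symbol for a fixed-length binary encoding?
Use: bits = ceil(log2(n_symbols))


log2(6013) = 12.5539
Bracket: 2^12 = 4096 < 6013 <= 2^13 = 8192
So ceil(log2(6013)) = 13

bits = ceil(log2(6013)) = ceil(12.5539) = 13 bits


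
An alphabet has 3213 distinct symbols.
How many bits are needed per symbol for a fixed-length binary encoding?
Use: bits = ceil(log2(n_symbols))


log2(3213) = 11.6497
Bracket: 2^11 = 2048 < 3213 <= 2^12 = 4096
So ceil(log2(3213)) = 12

bits = ceil(log2(3213)) = ceil(11.6497) = 12 bits


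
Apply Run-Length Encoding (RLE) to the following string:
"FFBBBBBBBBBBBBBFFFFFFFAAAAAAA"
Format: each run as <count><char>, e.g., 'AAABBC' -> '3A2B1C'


Scanning runs left to right:
  i=0: run of 'F' x 2 -> '2F'
  i=2: run of 'B' x 13 -> '13B'
  i=15: run of 'F' x 7 -> '7F'
  i=22: run of 'A' x 7 -> '7A'

RLE = 2F13B7F7A


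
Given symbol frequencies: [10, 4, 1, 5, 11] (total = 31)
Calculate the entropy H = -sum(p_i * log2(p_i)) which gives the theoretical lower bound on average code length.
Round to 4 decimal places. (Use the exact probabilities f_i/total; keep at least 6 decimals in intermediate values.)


Per-symbol terms -p_i * log2(p_i) with p_i = f_i/31:
  p = 10/31 = 0.322581: log2(p) = -1.632268, -p*log2(p) = 0.526538
  p = 4/31 = 0.129032: log2(p) = -2.954196, -p*log2(p) = 0.381187
  p = 1/31 = 0.032258: log2(p) = -4.954196, -p*log2(p) = 0.159813
  p = 5/31 = 0.161290: log2(p) = -2.632268, -p*log2(p) = 0.424559
  p = 11/31 = 0.354839: log2(p) = -1.494765, -p*log2(p) = 0.530400
H = 0.526538 + 0.381187 + 0.159813 + 0.424559 + 0.530400 = 2.022497

H = 2.0225 bits/symbol


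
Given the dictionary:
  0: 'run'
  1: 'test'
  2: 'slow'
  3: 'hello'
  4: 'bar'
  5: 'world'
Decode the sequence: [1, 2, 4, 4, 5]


Look up each index in the dictionary:
  1 -> 'test'
  2 -> 'slow'
  4 -> 'bar'
  4 -> 'bar'
  5 -> 'world'

Decoded: "test slow bar bar world"


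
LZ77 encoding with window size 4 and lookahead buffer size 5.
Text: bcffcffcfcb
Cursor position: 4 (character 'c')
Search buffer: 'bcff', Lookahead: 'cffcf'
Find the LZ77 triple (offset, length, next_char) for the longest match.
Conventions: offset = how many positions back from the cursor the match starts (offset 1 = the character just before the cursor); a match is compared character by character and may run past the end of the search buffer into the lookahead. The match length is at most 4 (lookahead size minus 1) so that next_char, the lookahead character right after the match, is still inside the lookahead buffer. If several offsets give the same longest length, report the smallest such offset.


Try each offset into the search buffer:
  offset=1 (pos 3, char 'f'): match length 0
  offset=2 (pos 2, char 'f'): match length 0
  offset=3 (pos 1, char 'c'): match length 4
  offset=4 (pos 0, char 'b'): match length 0
Longest match has length 4 at offset 3.
next_char = character at position 4 + 4 = 8 -> 'f'

Best match: offset=3, length=4 (matching 'cffc' starting at position 1)
LZ77 triple: (3, 4, 'f')


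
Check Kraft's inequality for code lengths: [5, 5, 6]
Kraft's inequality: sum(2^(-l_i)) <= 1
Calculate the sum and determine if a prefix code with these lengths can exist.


Sum = 2^(-5) + 2^(-5) + 2^(-6)
    = 0.03125 + 0.03125 + 0.015625
    = 5/64 = 0.078125
Since 0.078125 <= 1, Kraft's inequality IS satisfied.
A prefix code with these lengths CAN exist.

Kraft sum = 0.078125. Satisfied.


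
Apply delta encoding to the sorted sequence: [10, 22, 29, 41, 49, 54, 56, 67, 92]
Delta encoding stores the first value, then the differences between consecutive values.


First value: 10
Deltas:
  22 - 10 = 12
  29 - 22 = 7
  41 - 29 = 12
  49 - 41 = 8
  54 - 49 = 5
  56 - 54 = 2
  67 - 56 = 11
  92 - 67 = 25


Delta encoded: [10, 12, 7, 12, 8, 5, 2, 11, 25]


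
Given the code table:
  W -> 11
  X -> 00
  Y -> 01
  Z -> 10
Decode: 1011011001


Decoding:
10 -> Z
11 -> W
01 -> Y
10 -> Z
01 -> Y


Result: ZWYZY


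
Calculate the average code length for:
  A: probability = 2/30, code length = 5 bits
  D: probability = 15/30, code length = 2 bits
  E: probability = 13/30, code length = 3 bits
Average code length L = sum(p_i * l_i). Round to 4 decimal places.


Weighted contributions p_i * l_i:
  A: (2/30) * 5 = 10/30
  D: (15/30) * 2 = 30/30
  E: (13/30) * 3 = 39/30
Sum = (10 + 30 + 39)/30 = 79/30

L = 79/30 = 2.6333 bits/symbol


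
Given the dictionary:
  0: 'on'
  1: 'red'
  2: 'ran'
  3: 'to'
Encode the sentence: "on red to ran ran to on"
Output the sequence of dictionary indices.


Look up each word in the dictionary:
  'on' -> 0
  'red' -> 1
  'to' -> 3
  'ran' -> 2
  'ran' -> 2
  'to' -> 3
  'on' -> 0

Encoded: [0, 1, 3, 2, 2, 3, 0]


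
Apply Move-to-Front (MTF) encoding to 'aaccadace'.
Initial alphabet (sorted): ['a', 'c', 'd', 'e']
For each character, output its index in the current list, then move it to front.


MTF encoding:
'a': index 0 in ['a', 'c', 'd', 'e'] -> ['a', 'c', 'd', 'e']
'a': index 0 in ['a', 'c', 'd', 'e'] -> ['a', 'c', 'd', 'e']
'c': index 1 in ['a', 'c', 'd', 'e'] -> ['c', 'a', 'd', 'e']
'c': index 0 in ['c', 'a', 'd', 'e'] -> ['c', 'a', 'd', 'e']
'a': index 1 in ['c', 'a', 'd', 'e'] -> ['a', 'c', 'd', 'e']
'd': index 2 in ['a', 'c', 'd', 'e'] -> ['d', 'a', 'c', 'e']
'a': index 1 in ['d', 'a', 'c', 'e'] -> ['a', 'd', 'c', 'e']
'c': index 2 in ['a', 'd', 'c', 'e'] -> ['c', 'a', 'd', 'e']
'e': index 3 in ['c', 'a', 'd', 'e'] -> ['e', 'c', 'a', 'd']


Output: [0, 0, 1, 0, 1, 2, 1, 2, 3]


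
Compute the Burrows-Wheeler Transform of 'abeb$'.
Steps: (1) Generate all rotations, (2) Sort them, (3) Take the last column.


Rotations (sorted):
  0: $abeb -> last char: b
  1: abeb$ -> last char: $
  2: b$abe -> last char: e
  3: beb$a -> last char: a
  4: eb$ab -> last char: b


BWT = b$eab


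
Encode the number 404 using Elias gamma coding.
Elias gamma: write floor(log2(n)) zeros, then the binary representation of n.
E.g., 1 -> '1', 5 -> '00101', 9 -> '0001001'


num_bits = floor(log2(404)) + 1 = 9
leading_zeros = num_bits - 1 = 8
binary(404) = 110010100

Elias gamma(404) = '00000000' + '110010100' = 00000000110010100 (17 bits)


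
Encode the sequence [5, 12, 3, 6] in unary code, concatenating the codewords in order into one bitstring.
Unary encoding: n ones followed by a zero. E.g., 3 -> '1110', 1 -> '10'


Encode each number as n ones followed by a terminating 0:
  5 -> 111110 (6 bits)
  12 -> 1111111111110 (13 bits)
  3 -> 1110 (4 bits)
  6 -> 1111110 (7 bits)
Total length = 6 + 13 + 4 + 7 = 30 bits.

Unary([5, 12, 3, 6]) = 111110111111111111011101111110 (30 bits)


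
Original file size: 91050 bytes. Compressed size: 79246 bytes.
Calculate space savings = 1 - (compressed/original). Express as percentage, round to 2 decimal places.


ratio = compressed/original = 79246/91050 = 0.870357
savings = 1 - ratio = 1 - 0.870357 = 0.129643
as a percentage: 0.129643 * 100 = 12.96%

Space savings = 1 - 79246/91050 = 12.96%


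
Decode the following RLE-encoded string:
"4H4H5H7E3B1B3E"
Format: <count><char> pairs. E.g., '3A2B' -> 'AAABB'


Expanding each <count><char> pair:
  4H -> 'HHHH'
  4H -> 'HHHH'
  5H -> 'HHHHH'
  7E -> 'EEEEEEE'
  3B -> 'BBB'
  1B -> 'B'
  3E -> 'EEE'

Decoded = HHHHHHHHHHHHHEEEEEEEBBBBEEE


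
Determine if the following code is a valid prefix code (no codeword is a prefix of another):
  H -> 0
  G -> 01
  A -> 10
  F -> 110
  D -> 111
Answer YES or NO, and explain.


Checking each pair (does one codeword prefix another?):
  H='0' vs G='01': prefix -- VIOLATION

NO -- this is NOT a valid prefix code. H (0) is a prefix of G (01).


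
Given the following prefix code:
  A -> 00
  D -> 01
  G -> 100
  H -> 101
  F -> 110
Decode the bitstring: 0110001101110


Decoding step by step:
Bits 01 -> D
Bits 100 -> G
Bits 01 -> D
Bits 101 -> H
Bits 110 -> F


Decoded message: DGDHF


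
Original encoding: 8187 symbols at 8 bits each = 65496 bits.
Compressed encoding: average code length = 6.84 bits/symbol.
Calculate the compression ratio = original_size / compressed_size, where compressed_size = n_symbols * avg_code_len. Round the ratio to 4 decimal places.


original_size = n_symbols * orig_bits = 8187 * 8 = 65496 bits
compressed_size = n_symbols * avg_code_len = 8187 * 6.84 = 55999.08 bits
ratio = original_size / compressed_size = 65496 / 55999.08 = 1.1696

Compression ratio = 1.1696


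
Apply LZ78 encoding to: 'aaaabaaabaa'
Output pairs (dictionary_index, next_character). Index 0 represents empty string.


LZ78 encoding steps:
Dictionary: {0: ''}
Step 1: w='' (idx 0), next='a' -> output (0, 'a'), add 'a' as idx 1
Step 2: w='a' (idx 1), next='a' -> output (1, 'a'), add 'aa' as idx 2
Step 3: w='a' (idx 1), next='b' -> output (1, 'b'), add 'ab' as idx 3
Step 4: w='aa' (idx 2), next='a' -> output (2, 'a'), add 'aaa' as idx 4
Step 5: w='' (idx 0), next='b' -> output (0, 'b'), add 'b' as idx 5
Step 6: w='aa' (idx 2), end of input -> output (2, '')


Encoded: [(0, 'a'), (1, 'a'), (1, 'b'), (2, 'a'), (0, 'b'), (2, '')]


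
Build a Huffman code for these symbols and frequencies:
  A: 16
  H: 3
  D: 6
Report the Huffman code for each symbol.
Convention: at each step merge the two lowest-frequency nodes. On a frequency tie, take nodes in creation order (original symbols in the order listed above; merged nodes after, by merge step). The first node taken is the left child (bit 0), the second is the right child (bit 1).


Huffman tree construction:
Step 1: Merge H(3) + D(6) = 9
Step 2: Merge (H+D)(9) + A(16) = 25
Read each symbol's code off the tree from the root (left child = 0, right child = 1).

Codes:
  A: 1 (length 1)
  H: 00 (length 2)
  D: 01 (length 2)
Average code length: 34/25 = 1.3600 bits/symbol


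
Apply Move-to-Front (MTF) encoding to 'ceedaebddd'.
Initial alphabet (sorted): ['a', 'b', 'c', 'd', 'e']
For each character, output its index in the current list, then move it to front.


MTF encoding:
'c': index 2 in ['a', 'b', 'c', 'd', 'e'] -> ['c', 'a', 'b', 'd', 'e']
'e': index 4 in ['c', 'a', 'b', 'd', 'e'] -> ['e', 'c', 'a', 'b', 'd']
'e': index 0 in ['e', 'c', 'a', 'b', 'd'] -> ['e', 'c', 'a', 'b', 'd']
'd': index 4 in ['e', 'c', 'a', 'b', 'd'] -> ['d', 'e', 'c', 'a', 'b']
'a': index 3 in ['d', 'e', 'c', 'a', 'b'] -> ['a', 'd', 'e', 'c', 'b']
'e': index 2 in ['a', 'd', 'e', 'c', 'b'] -> ['e', 'a', 'd', 'c', 'b']
'b': index 4 in ['e', 'a', 'd', 'c', 'b'] -> ['b', 'e', 'a', 'd', 'c']
'd': index 3 in ['b', 'e', 'a', 'd', 'c'] -> ['d', 'b', 'e', 'a', 'c']
'd': index 0 in ['d', 'b', 'e', 'a', 'c'] -> ['d', 'b', 'e', 'a', 'c']
'd': index 0 in ['d', 'b', 'e', 'a', 'c'] -> ['d', 'b', 'e', 'a', 'c']


Output: [2, 4, 0, 4, 3, 2, 4, 3, 0, 0]


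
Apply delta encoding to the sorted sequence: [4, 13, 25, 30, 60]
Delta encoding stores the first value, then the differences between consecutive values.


First value: 4
Deltas:
  13 - 4 = 9
  25 - 13 = 12
  30 - 25 = 5
  60 - 30 = 30


Delta encoded: [4, 9, 12, 5, 30]


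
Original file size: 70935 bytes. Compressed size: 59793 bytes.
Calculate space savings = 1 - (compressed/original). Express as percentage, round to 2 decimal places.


ratio = compressed/original = 59793/70935 = 0.842927
savings = 1 - ratio = 1 - 0.842927 = 0.157073
as a percentage: 0.157073 * 100 = 15.71%

Space savings = 1 - 59793/70935 = 15.71%


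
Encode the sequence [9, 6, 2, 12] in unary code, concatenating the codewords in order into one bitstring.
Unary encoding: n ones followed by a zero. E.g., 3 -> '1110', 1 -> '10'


Encode each number as n ones followed by a terminating 0:
  9 -> 1111111110 (10 bits)
  6 -> 1111110 (7 bits)
  2 -> 110 (3 bits)
  12 -> 1111111111110 (13 bits)
Total length = 10 + 7 + 3 + 13 = 33 bits.

Unary([9, 6, 2, 12]) = 111111111011111101101111111111110 (33 bits)


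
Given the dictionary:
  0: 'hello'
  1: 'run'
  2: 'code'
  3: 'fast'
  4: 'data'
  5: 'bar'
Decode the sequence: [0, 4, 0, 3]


Look up each index in the dictionary:
  0 -> 'hello'
  4 -> 'data'
  0 -> 'hello'
  3 -> 'fast'

Decoded: "hello data hello fast"


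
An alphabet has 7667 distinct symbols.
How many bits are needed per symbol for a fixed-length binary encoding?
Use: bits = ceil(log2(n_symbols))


log2(7667) = 12.9044
Bracket: 2^12 = 4096 < 7667 <= 2^13 = 8192
So ceil(log2(7667)) = 13

bits = ceil(log2(7667)) = ceil(12.9044) = 13 bits


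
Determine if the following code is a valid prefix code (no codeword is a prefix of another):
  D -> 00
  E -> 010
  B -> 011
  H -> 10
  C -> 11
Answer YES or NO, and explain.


Checking each pair (does one codeword prefix another?):
  D='00' vs E='010': no prefix
  D='00' vs B='011': no prefix
  D='00' vs H='10': no prefix
  D='00' vs C='11': no prefix
  E='010' vs D='00': no prefix
  E='010' vs B='011': no prefix
  E='010' vs H='10': no prefix
  E='010' vs C='11': no prefix
  B='011' vs D='00': no prefix
  B='011' vs E='010': no prefix
  B='011' vs H='10': no prefix
  B='011' vs C='11': no prefix
  H='10' vs D='00': no prefix
  H='10' vs E='010': no prefix
  H='10' vs B='011': no prefix
  H='10' vs C='11': no prefix
  C='11' vs D='00': no prefix
  C='11' vs E='010': no prefix
  C='11' vs B='011': no prefix
  C='11' vs H='10': no prefix
No violation found over all pairs.

YES -- this is a valid prefix code. No codeword is a prefix of any other codeword.


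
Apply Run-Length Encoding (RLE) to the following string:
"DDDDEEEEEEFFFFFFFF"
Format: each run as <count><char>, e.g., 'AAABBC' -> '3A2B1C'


Scanning runs left to right:
  i=0: run of 'D' x 4 -> '4D'
  i=4: run of 'E' x 6 -> '6E'
  i=10: run of 'F' x 8 -> '8F'

RLE = 4D6E8F


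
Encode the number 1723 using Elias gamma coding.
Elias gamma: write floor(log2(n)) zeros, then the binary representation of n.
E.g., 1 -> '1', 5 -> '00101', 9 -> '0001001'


num_bits = floor(log2(1723)) + 1 = 11
leading_zeros = num_bits - 1 = 10
binary(1723) = 11010111011

Elias gamma(1723) = '0000000000' + '11010111011' = 000000000011010111011 (21 bits)


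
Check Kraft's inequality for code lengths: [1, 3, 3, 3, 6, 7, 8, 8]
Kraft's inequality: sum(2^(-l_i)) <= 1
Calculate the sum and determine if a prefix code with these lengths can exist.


Sum = 2^(-1) + 2^(-3) + 2^(-3) + 2^(-3) + 2^(-6) + 2^(-7) + 2^(-8) + 2^(-8)
    = 0.5 + 0.125 + 0.125 + 0.125 + 0.015625 + 0.0078125 + 0.00390625 + 0.00390625
    = 232/256 = 0.90625
Since 0.90625 <= 1, Kraft's inequality IS satisfied.
A prefix code with these lengths CAN exist.

Kraft sum = 0.90625. Satisfied.


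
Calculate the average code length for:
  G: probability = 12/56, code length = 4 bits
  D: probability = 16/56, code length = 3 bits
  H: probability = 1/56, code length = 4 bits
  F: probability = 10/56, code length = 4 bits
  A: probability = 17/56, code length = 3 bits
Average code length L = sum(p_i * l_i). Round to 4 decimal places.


Weighted contributions p_i * l_i:
  G: (12/56) * 4 = 48/56
  D: (16/56) * 3 = 48/56
  H: (1/56) * 4 = 4/56
  F: (10/56) * 4 = 40/56
  A: (17/56) * 3 = 51/56
Sum = (48 + 48 + 4 + 40 + 51)/56 = 191/56

L = 191/56 = 3.4107 bits/symbol


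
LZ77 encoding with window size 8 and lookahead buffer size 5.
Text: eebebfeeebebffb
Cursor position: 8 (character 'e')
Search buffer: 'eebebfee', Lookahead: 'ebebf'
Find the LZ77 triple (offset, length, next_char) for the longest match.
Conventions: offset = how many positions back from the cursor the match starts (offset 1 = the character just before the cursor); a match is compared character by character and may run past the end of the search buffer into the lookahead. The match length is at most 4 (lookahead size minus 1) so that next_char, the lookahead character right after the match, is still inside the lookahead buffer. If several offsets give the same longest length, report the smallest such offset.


Try each offset into the search buffer:
  offset=1 (pos 7, char 'e'): match length 1
  offset=2 (pos 6, char 'e'): match length 1
  offset=3 (pos 5, char 'f'): match length 0
  offset=4 (pos 4, char 'b'): match length 0
  offset=5 (pos 3, char 'e'): match length 2
  offset=6 (pos 2, char 'b'): match length 0
  offset=7 (pos 1, char 'e'): match length 4
  offset=8 (pos 0, char 'e'): match length 1
Longest match has length 4 at offset 7.
next_char = character at position 8 + 4 = 12 -> 'f'

Best match: offset=7, length=4 (matching 'ebeb' starting at position 1)
LZ77 triple: (7, 4, 'f')
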